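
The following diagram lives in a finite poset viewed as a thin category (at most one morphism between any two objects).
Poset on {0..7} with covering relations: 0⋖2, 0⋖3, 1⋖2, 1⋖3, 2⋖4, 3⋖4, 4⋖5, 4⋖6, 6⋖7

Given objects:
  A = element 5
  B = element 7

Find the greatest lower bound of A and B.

Common predecessors of 5,7: {0,1,2,3,4}
  0 <= 4
  1 <= 4
  2 <= 4
  3 <= 4
  4 <= 4
glb = 4

Answer: A∧B = 4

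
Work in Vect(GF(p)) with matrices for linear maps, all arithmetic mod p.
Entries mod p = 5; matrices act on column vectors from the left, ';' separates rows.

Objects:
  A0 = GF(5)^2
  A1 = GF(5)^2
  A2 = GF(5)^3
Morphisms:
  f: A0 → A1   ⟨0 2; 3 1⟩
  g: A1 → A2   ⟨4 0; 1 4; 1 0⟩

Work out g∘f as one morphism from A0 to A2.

Answer: ⟨0 3; 2 1; 0 2⟩

Work:
  e0=[1,0] f→[0,3] g→[0,2,0]
  e1=[0,1] f→[2,1] g→[3,1,2]
composite: ⟨0 3; 2 1; 0 2⟩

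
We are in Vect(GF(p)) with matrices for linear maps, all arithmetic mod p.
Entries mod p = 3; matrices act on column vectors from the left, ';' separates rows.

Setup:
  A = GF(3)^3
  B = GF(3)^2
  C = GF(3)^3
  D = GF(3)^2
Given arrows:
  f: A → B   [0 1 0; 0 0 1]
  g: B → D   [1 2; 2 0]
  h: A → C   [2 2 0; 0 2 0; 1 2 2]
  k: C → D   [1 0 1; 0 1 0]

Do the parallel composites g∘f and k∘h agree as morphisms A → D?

1) trace f;g:
  e0=⟨1,0,0⟩ f→⟨0,0⟩ g→⟨0,0⟩
  e1=⟨0,1,0⟩ f→⟨1,0⟩ g→⟨1,2⟩
  e2=⟨0,0,1⟩ f→⟨0,1⟩ g→⟨2,0⟩
  composite₁ = [0 1 2; 0 2 0]
2) trace h;k:
  e0=⟨1,0,0⟩ h→⟨2,0,1⟩ k→⟨0,0⟩
  e1=⟨0,1,0⟩ h→⟨2,2,2⟩ k→⟨1,2⟩
  e2=⟨0,0,1⟩ h→⟨0,0,2⟩ k→⟨2,0⟩
  composite₂ = [0 1 2; 0 2 0]
Equal? equal; square commutes

Answer: COMMUTES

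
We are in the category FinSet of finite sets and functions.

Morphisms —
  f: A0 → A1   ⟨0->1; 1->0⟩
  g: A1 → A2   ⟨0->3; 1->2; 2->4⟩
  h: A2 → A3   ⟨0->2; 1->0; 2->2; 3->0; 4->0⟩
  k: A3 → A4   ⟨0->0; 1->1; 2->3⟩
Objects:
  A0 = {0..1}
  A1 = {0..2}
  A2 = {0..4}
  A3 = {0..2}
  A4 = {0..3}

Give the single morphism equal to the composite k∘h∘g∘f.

  0 f→1 g→2 h→2 k→3
  1 f→0 g→3 h→0 k→0
⟦path⟧: ⟨0->3; 1->0⟩

Answer: ⟨0->3; 1->0⟩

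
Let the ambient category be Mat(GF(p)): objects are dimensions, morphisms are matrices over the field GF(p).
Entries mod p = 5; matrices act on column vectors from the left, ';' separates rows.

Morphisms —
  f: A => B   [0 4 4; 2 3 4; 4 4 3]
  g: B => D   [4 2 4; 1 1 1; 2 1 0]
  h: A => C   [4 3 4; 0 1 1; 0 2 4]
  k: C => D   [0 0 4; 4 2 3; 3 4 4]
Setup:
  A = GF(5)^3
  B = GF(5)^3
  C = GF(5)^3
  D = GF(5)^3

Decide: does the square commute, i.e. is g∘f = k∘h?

Along f;g (path 1):
  e0=[1,0,0] f=>[0,2,4] g=>[0,1,2]
  e1=[0,1,0] f=>[4,3,4] g=>[3,1,1]
  e2=[0,0,1] f=>[4,4,3] g=>[1,1,2]
  composite₁ = [0 3 1; 1 1 1; 2 1 2]
Along h;k (path 2):
  e0=[1,0,0] h=>[4,0,0] k=>[0,1,2]
  e1=[0,1,0] h=>[3,1,2] k=>[3,0,1]
  e2=[0,0,1] h=>[4,1,4] k=>[1,0,2]
  composite₂ = [0 3 1; 1 0 0; 2 1 2]
Equal? differ; not commutative

Answer: DOES NOT COMMUTE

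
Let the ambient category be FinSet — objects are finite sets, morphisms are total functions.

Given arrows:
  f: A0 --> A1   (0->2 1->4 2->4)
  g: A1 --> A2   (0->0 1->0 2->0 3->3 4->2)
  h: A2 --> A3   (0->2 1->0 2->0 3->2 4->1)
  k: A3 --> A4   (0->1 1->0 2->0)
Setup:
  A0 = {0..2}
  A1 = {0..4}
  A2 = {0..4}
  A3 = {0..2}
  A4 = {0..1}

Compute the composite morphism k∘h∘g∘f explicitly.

  0 f-->2 g-->0 h-->2 k-->0
  1 f-->4 g-->2 h-->0 k-->1
  2 f-->4 g-->2 h-->0 k-->1
composite: (0->0 1->1 2->1)

Answer: (0->0 1->1 2->1)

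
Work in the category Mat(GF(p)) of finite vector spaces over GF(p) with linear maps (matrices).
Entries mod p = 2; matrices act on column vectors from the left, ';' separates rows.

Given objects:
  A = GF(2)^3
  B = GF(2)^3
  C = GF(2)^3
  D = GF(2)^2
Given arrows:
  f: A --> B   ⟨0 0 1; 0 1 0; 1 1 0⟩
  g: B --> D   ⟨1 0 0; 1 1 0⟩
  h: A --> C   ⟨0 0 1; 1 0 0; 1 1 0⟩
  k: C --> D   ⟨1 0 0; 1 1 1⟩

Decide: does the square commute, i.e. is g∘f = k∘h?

Answer: COMMUTES

Derivation:
1) trace f;g:
  e0=⟨1,0,0⟩ f-->⟨0,0,1⟩ g-->⟨0,0⟩
  e1=⟨0,1,0⟩ f-->⟨0,1,1⟩ g-->⟨0,1⟩
  e2=⟨0,0,1⟩ f-->⟨1,0,0⟩ g-->⟨1,1⟩
  result₁ = ⟨0 0 1; 0 1 1⟩
2) trace h;k:
  e0=⟨1,0,0⟩ h-->⟨0,1,1⟩ k-->⟨0,0⟩
  e1=⟨0,1,0⟩ h-->⟨0,0,1⟩ k-->⟨0,1⟩
  e2=⟨0,0,1⟩ h-->⟨1,0,0⟩ k-->⟨1,1⟩
  result₂ = ⟨0 0 1; 0 1 1⟩
Equal? YES — commutes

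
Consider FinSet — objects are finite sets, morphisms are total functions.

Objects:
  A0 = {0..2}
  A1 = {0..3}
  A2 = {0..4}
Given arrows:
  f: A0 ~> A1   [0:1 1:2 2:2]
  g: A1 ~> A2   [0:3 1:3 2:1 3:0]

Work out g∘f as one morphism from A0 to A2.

Answer: [0:3 1:1 2:1]

Work:
  0 f~>1 g~>3
  1 f~>2 g~>1
  2 f~>2 g~>1
⟦path⟧: [0:3 1:1 2:1]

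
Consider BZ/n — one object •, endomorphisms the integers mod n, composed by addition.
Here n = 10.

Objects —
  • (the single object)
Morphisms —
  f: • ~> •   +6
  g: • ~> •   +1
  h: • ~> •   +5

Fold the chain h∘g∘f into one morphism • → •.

Answer: +2

Work:
  0 +6≡6 +1≡7 +5≡2  (mod 10)
result: +2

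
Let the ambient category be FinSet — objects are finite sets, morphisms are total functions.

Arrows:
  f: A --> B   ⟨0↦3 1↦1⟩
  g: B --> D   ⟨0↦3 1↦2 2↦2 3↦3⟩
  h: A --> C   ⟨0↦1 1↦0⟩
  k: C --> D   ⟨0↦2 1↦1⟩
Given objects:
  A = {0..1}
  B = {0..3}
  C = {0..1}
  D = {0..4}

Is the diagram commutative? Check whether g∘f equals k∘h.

Answer: DOES NOT COMMUTE

Derivation:
Path 1 = f;g:
  0 f-->3 g-->3
  1 f-->1 g-->2
  ⟦path⟧₁ = ⟨0↦3 1↦2⟩
Path 2 = h;k:
  0 h-->1 k-->1
  1 h-->0 k-->2
  ⟦path⟧₂ = ⟨0↦1 1↦2⟩
Equal? NO — does not commute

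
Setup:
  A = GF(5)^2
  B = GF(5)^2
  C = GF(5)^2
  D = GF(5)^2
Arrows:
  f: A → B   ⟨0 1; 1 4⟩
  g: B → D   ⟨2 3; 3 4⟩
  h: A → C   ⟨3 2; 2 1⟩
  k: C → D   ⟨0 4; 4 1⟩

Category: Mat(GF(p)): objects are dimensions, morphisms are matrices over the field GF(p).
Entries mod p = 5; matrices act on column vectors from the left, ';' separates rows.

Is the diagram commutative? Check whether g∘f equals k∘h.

Answer: COMMUTES

Trace:
Path 1 = f;g:
  e0=[1,0] f→[0,1] g→[3,4]
  e1=[0,1] f→[1,4] g→[4,4]
  result₁ = ⟨3 4; 4 4⟩
Path 2 = h;k:
  e0=[1,0] h→[3,2] k→[3,4]
  e1=[0,1] h→[2,1] k→[4,4]
  result₂ = ⟨3 4; 4 4⟩
Equal? same morphism ✓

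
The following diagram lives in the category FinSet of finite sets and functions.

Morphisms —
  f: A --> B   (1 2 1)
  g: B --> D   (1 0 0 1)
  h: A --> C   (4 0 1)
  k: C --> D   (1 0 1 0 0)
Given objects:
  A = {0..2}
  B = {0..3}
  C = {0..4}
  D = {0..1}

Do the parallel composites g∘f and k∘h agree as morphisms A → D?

Answer: DOES NOT COMMUTE

Work:
1) trace f;g:
  0 f-->1 g-->0
  1 f-->2 g-->0
  2 f-->1 g-->0
  result₁ = (0 0 0)
2) trace h;k:
  0 h-->4 k-->0
  1 h-->0 k-->1
  2 h-->1 k-->0
  result₂ = (0 1 0)
Equal? distinct morphisms ✗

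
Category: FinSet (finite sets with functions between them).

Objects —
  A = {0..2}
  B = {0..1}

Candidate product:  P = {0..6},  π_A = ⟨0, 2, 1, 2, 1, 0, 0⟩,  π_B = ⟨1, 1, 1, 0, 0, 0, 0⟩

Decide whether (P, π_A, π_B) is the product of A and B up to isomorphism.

Answer: NOT A VALID PRODUCT — |P|=7 ≠ |A|·|B|=6

Work:
|A|·|B| = 3·2 = 6;  |P| = 7
  → cardinalities differ; no bijection possible.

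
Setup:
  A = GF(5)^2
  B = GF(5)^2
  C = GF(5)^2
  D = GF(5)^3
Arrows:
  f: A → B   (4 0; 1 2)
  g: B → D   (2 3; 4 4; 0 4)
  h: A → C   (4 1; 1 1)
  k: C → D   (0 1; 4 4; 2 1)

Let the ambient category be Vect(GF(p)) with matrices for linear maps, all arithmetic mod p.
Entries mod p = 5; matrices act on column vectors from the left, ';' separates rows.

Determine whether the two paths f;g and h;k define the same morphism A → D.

Along f;g (path 1):
  e0=[1,0] f→[4,1] g→[1,0,4]
  e1=[0,1] f→[0,2] g→[1,3,3]
  ⟦path⟧₁ = (1 1; 0 3; 4 3)
Along h;k (path 2):
  e0=[1,0] h→[4,1] k→[1,0,4]
  e1=[0,1] h→[1,1] k→[1,3,3]
  ⟦path⟧₂ = (1 1; 0 3; 4 3)
Equal? equal; square commutes

Answer: COMMUTES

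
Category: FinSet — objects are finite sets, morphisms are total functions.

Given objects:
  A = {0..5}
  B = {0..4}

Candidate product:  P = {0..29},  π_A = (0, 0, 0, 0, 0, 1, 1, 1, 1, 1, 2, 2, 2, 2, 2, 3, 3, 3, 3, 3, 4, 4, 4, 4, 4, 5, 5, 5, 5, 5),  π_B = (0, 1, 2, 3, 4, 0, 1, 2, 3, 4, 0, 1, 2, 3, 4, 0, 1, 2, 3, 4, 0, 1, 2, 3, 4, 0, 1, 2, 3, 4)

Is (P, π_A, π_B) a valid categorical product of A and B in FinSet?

|A|·|B| = 6·5 = 30;  |P| = 30
Check the pairing map k ↦ (π_A(k), π_B(k)):
  0 ↦ (0,0)
  1 ↦ (0,1)
  2 ↦ (0,2)
  3 ↦ (0,3)
  4 ↦ (0,4)
  5 ↦ (1,0)
  6 ↦ (1,1)
  7 ↦ (1,2)
  8 ↦ (1,3)
  9 ↦ (1,4)
  10 ↦ (2,0)
  11 ↦ (2,1)
  12 ↦ (2,2)
  13 ↦ (2,3)
  14 ↦ (2,4)
  15 ↦ (3,0)
  16 ↦ (3,1)
  17 ↦ (3,2)
  18 ↦ (3,3)
  19 ↦ (3,4)
  20 ↦ (4,0)
  21 ↦ (4,1)
  22 ↦ (4,2)
  23 ↦ (4,3)
  24 ↦ (4,4)
  25 ↦ (5,0)
  26 ↦ (5,1)
  27 ↦ (5,2)
  28 ↦ (5,3)
  29 ↦ (5,4)
distinct pairs in image: 30 / 30 needed
  → bijection onto A×B; projections well-typed.

Answer: VALID PRODUCT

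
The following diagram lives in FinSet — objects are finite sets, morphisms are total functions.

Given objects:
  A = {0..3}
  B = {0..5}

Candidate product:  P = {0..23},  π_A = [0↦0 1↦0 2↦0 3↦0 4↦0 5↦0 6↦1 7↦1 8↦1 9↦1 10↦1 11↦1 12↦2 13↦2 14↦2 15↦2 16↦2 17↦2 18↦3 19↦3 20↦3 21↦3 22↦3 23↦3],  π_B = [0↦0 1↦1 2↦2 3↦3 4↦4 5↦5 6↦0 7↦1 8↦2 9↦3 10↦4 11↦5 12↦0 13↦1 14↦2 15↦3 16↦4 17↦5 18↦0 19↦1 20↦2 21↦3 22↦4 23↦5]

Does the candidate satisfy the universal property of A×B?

Answer: VALID PRODUCT

Derivation:
|A|·|B| = 4·6 = 24;  |P| = 24
Check the pairing map k ↦ (π_A(k), π_B(k)):
  0 ↦ (0,0)
  1 ↦ (0,1)
  2 ↦ (0,2)
  3 ↦ (0,3)
  4 ↦ (0,4)
  5 ↦ (0,5)
  6 ↦ (1,0)
  7 ↦ (1,1)
  8 ↦ (1,2)
  9 ↦ (1,3)
  10 ↦ (1,4)
  11 ↦ (1,5)
  12 ↦ (2,0)
  13 ↦ (2,1)
  14 ↦ (2,2)
  15 ↦ (2,3)
  16 ↦ (2,4)
  17 ↦ (2,5)
  18 ↦ (3,0)
  19 ↦ (3,1)
  20 ↦ (3,2)
  21 ↦ (3,3)
  22 ↦ (3,4)
  23 ↦ (3,5)
distinct pairs in image: 24 / 24 needed
  → bijection onto A×B; projections well-typed.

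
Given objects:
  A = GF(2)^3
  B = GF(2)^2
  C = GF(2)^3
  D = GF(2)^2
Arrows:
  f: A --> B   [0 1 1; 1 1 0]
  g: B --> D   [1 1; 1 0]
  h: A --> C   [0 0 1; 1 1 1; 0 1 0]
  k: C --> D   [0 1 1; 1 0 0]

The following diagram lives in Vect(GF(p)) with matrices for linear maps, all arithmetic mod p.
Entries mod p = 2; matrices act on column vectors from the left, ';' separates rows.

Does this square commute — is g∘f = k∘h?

Answer: DOES NOT COMMUTE

Trace:
Path 1 = f;g:
  e0=⟨1,0,0⟩ f-->⟨0,1⟩ g-->⟨1,0⟩
  e1=⟨0,1,0⟩ f-->⟨1,1⟩ g-->⟨0,1⟩
  e2=⟨0,0,1⟩ f-->⟨1,0⟩ g-->⟨1,1⟩
  ⟦path⟧₁ = [1 0 1; 0 1 1]
Path 2 = h;k:
  e0=⟨1,0,0⟩ h-->⟨0,1,0⟩ k-->⟨1,0⟩
  e1=⟨0,1,0⟩ h-->⟨0,1,1⟩ k-->⟨0,0⟩
  e2=⟨0,0,1⟩ h-->⟨1,1,0⟩ k-->⟨1,1⟩
  ⟦path⟧₂ = [1 0 1; 0 0 1]
Equal? NO — does not commute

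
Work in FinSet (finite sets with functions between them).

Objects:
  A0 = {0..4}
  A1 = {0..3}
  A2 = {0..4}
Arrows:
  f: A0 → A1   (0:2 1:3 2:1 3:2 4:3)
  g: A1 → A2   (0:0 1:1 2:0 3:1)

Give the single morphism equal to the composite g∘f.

Answer: (0:0 1:1 2:1 3:0 4:1)

Trace:
  0 f→2 g→0
  1 f→3 g→1
  2 f→1 g→1
  3 f→2 g→0
  4 f→3 g→1
composite: (0:0 1:1 2:1 3:0 4:1)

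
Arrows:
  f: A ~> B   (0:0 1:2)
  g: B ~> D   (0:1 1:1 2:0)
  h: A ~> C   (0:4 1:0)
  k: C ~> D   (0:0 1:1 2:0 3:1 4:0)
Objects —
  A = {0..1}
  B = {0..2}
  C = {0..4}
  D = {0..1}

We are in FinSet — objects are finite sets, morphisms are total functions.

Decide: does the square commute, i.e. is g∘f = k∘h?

1) trace f;g:
  0 f~>0 g~>1
  1 f~>2 g~>0
  ⟦path⟧₁ = (0:1 1:0)
2) trace h;k:
  0 h~>4 k~>0
  1 h~>0 k~>0
  ⟦path⟧₂ = (0:0 1:0)
Equal? distinct morphisms ✗

Answer: DOES NOT COMMUTE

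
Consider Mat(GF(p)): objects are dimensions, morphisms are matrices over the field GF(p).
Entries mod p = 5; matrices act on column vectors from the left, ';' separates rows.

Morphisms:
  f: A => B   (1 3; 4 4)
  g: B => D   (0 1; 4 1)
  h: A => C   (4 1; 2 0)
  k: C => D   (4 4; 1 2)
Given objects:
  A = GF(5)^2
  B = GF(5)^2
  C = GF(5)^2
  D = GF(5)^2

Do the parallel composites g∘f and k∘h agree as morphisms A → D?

Answer: COMMUTES

Trace:
Along f;g (path 1):
  e0=[1,0] f=>[1,4] g=>[4,3]
  e1=[0,1] f=>[3,4] g=>[4,1]
  composite₁ = (4 4; 3 1)
Along h;k (path 2):
  e0=[1,0] h=>[4,2] k=>[4,3]
  e1=[0,1] h=>[1,0] k=>[4,1]
  composite₂ = (4 4; 3 1)
Equal? same morphism ✓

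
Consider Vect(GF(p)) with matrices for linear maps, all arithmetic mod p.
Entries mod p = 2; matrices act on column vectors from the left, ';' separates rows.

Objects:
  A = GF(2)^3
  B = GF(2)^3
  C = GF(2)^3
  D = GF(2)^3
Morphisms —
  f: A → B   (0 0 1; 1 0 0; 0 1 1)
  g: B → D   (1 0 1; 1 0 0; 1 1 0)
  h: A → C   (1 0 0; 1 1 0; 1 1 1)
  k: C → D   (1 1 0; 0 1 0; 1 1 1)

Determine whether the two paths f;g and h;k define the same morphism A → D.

Answer: DOES NOT COMMUTE

Work:
Along f;g (path 1):
  e0=[1,0,0] f→[0,1,0] g→[0,0,1]
  e1=[0,1,0] f→[0,0,1] g→[1,0,0]
  e2=[0,0,1] f→[1,0,1] g→[0,1,1]
  composite₁ = (0 1 0; 0 0 1; 1 0 1)
Along h;k (path 2):
  e0=[1,0,0] h→[1,1,1] k→[0,1,1]
  e1=[0,1,0] h→[0,1,1] k→[1,1,0]
  e2=[0,0,1] h→[0,0,1] k→[0,0,1]
  composite₂ = (0 1 0; 1 1 0; 1 0 1)
Equal? NO — does not commute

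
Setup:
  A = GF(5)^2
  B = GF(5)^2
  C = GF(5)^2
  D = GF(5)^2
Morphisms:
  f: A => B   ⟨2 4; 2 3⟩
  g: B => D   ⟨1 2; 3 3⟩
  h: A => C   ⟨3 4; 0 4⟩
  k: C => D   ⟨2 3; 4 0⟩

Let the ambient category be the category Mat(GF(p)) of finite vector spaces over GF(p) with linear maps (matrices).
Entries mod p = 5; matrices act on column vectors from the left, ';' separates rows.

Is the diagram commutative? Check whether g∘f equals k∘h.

Along f;g (path 1):
  e0=[1,0] f=>[2,2] g=>[1,2]
  e1=[0,1] f=>[4,3] g=>[0,1]
  ⟦path⟧₁ = ⟨1 0; 2 1⟩
Along h;k (path 2):
  e0=[1,0] h=>[3,0] k=>[1,2]
  e1=[0,1] h=>[4,4] k=>[0,1]
  ⟦path⟧₂ = ⟨1 0; 2 1⟩
Equal? same morphism ✓

Answer: COMMUTES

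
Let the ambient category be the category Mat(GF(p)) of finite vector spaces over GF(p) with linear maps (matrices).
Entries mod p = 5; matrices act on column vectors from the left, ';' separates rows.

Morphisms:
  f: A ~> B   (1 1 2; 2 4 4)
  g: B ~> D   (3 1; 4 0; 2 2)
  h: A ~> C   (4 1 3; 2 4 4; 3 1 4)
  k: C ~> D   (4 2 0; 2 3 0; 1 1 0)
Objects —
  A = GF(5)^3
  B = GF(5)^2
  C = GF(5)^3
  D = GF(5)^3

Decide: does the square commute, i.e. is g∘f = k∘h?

Answer: COMMUTES

Derivation:
1) trace f;g:
  e0=(1,0,0) f~>(1,2) g~>(0,4,1)
  e1=(0,1,0) f~>(1,4) g~>(2,4,0)
  e2=(0,0,1) f~>(2,4) g~>(0,3,2)
  composite₁ = (0 2 0; 4 4 3; 1 0 2)
2) trace h;k:
  e0=(1,0,0) h~>(4,2,3) k~>(0,4,1)
  e1=(0,1,0) h~>(1,4,1) k~>(2,4,0)
  e2=(0,0,1) h~>(3,4,4) k~>(0,3,2)
  composite₂ = (0 2 0; 4 4 3; 1 0 2)
Equal? YES — commutes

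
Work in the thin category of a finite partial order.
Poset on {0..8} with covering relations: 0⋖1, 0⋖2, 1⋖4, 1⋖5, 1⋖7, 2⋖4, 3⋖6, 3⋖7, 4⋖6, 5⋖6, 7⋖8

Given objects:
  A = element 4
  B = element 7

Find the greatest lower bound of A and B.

Answer: A∧B = 1

Derivation:
Lower bounds of A=4 and B=7: {0,1}
  0 <= 1
  1 <= 1
glb = 1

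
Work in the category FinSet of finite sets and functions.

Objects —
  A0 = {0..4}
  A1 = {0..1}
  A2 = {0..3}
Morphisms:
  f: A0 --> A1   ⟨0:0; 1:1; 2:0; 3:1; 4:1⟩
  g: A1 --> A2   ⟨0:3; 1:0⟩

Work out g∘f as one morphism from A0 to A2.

Answer: ⟨0:3; 1:0; 2:3; 3:0; 4:0⟩

Work:
  0 f-->0 g-->3
  1 f-->1 g-->0
  2 f-->0 g-->3
  3 f-->1 g-->0
  4 f-->1 g-->0
⟦path⟧: ⟨0:3; 1:0; 2:3; 3:0; 4:0⟩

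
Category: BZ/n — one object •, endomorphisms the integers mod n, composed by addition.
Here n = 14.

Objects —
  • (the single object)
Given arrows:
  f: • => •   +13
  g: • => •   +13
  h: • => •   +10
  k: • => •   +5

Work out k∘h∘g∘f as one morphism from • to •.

Answer: +13

Trace:
  0 +13≡13 +13≡12 +10≡8 +5≡13  (mod 14)
result: +13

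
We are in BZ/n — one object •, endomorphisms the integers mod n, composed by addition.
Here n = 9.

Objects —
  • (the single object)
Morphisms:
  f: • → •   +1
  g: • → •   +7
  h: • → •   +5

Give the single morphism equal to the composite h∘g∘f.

  0 +1≡1 +7≡8 +5≡4  (mod 9)
result: +4

Answer: +4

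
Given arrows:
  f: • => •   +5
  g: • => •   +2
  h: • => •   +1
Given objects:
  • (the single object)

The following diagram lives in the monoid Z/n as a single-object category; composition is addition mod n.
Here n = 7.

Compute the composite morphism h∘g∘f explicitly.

Answer: +1

Work:
  0 +5≡5 +2≡0 +1≡1  (mod 7)
⟦path⟧: +1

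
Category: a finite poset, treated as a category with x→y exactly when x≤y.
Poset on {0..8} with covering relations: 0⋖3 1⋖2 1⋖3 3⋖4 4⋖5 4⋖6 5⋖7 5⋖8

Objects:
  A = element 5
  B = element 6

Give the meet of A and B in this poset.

Answer: A∧B = 4

Work:
{x : x<=A ∧ x<=B} = {0,1,3,4}  (A=5, B=6)
  0 <= 4
  1 <= 4
  3 <= 4
  4 <= 4
glb = 4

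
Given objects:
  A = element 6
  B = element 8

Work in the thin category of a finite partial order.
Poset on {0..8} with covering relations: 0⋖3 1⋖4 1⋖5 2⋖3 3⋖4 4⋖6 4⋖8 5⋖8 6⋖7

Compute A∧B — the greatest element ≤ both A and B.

Answer: A∧B = 4

Work:
Lower bounds of A=6 and B=8: {0,1,2,3,4}
  0 ⊑ 4
  1 ⊑ 4
  2 ⊑ 4
  3 ⊑ 4
  4 ⊑ 4
glb = 4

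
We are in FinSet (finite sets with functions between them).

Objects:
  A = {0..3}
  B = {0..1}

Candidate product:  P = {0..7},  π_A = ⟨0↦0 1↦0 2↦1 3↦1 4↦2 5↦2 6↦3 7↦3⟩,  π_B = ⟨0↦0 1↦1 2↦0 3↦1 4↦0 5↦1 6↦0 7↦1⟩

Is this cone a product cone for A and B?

Answer: VALID PRODUCT

Work:
|A|·|B| = 4·2 = 8;  |P| = 8
Check the pairing map k ↦ (π_A(k), π_B(k)):
  0 ↦ (0,0)
  1 ↦ (0,1)
  2 ↦ (1,0)
  3 ↦ (1,1)
  4 ↦ (2,0)
  5 ↦ (2,1)
  6 ↦ (3,0)
  7 ↦ (3,1)
distinct pairs in image: 8 / 8 needed
  → bijection onto A×B; projections well-typed.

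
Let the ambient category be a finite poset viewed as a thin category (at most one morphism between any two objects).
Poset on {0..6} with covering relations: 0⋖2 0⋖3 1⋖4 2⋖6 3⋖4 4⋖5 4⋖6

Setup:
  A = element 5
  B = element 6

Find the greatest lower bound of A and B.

Answer: A∧B = 4

Work:
{x : x<=A ∧ x<=B} = {0,1,3,4}  (A=5, B=6)
  0 <= 4
  1 <= 4
  3 <= 4
  4 <= 4
glb = 4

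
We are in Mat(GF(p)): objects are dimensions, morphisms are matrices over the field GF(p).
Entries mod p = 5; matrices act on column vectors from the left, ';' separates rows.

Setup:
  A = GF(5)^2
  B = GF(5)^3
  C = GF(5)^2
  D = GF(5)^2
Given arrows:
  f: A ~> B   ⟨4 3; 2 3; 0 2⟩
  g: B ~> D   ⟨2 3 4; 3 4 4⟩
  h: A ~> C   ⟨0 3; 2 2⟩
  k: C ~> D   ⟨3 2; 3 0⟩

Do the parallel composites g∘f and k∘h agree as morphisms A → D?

Along f;g (path 1):
  e0=⟨1,0⟩ f~>⟨4,2,0⟩ g~>⟨4,0⟩
  e1=⟨0,1⟩ f~>⟨3,3,2⟩ g~>⟨3,4⟩
  result₁ = ⟨4 3; 0 4⟩
Along h;k (path 2):
  e0=⟨1,0⟩ h~>⟨0,2⟩ k~>⟨4,0⟩
  e1=⟨0,1⟩ h~>⟨3,2⟩ k~>⟨3,4⟩
  result₂ = ⟨4 3; 0 4⟩
Equal? same morphism ✓

Answer: COMMUTES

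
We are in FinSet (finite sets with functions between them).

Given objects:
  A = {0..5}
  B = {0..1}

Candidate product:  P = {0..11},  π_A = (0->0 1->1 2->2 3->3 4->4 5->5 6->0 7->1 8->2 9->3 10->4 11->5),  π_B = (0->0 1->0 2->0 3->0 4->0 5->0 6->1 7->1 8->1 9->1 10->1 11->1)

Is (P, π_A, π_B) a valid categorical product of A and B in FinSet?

Answer: VALID PRODUCT

Derivation:
|A|·|B| = 6·2 = 12;  |P| = 12
Check the pairing map k ↦ (π_A(k), π_B(k)):
  0 -> (0,0)
  1 -> (1,0)
  2 -> (2,0)
  3 -> (3,0)
  4 -> (4,0)
  5 -> (5,0)
  6 -> (0,1)
  7 -> (1,1)
  8 -> (2,1)
  9 -> (3,1)
  10 -> (4,1)
  11 -> (5,1)
distinct pairs in image: 12 / 12 needed
  → bijection onto A×B; projections well-typed.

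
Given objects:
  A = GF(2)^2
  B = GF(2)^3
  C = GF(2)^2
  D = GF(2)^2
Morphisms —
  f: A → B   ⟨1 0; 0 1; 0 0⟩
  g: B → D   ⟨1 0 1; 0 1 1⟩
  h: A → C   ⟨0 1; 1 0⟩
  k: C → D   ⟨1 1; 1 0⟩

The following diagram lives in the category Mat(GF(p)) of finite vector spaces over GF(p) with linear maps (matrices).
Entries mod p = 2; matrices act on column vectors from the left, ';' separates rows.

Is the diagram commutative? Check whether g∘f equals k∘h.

Along f;g (path 1):
  e0=[1,0] f→[1,0,0] g→[1,0]
  e1=[0,1] f→[0,1,0] g→[0,1]
  result₁ = ⟨1 0; 0 1⟩
Along h;k (path 2):
  e0=[1,0] h→[0,1] k→[1,0]
  e1=[0,1] h→[1,0] k→[1,1]
  result₂ = ⟨1 1; 0 1⟩
Equal? NO — does not commute

Answer: DOES NOT COMMUTE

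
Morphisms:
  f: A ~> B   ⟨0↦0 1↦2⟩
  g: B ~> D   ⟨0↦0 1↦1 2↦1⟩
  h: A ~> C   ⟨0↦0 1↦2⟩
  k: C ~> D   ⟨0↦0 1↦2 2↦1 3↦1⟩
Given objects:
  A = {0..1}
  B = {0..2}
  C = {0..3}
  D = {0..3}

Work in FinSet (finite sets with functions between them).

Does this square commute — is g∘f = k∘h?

Path 1 = f;g:
  0 f~>0 g~>0
  1 f~>2 g~>1
  ⟦path⟧₁ = ⟨0↦0 1↦1⟩
Path 2 = h;k:
  0 h~>0 k~>0
  1 h~>2 k~>1
  ⟦path⟧₂ = ⟨0↦0 1↦1⟩
Equal? equal; square commutes

Answer: COMMUTES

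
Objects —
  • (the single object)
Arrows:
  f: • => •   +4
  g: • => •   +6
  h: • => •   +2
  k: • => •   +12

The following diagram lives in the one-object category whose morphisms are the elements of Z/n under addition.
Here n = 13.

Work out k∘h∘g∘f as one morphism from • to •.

  0 +4≡4 +6≡10 +2≡12 +12≡11  (mod 13)
composite: +11

Answer: +11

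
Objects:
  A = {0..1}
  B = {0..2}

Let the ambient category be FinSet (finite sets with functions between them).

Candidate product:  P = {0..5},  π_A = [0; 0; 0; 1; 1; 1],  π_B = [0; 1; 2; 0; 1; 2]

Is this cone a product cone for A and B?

Answer: VALID PRODUCT

Work:
|A|·|B| = 2·3 = 6;  |P| = 6
Check the pairing map k ↦ (π_A(k), π_B(k)):
  0 -> (0,0)
  1 -> (0,1)
  2 -> (0,2)
  3 -> (1,0)
  4 -> (1,1)
  5 -> (1,2)
distinct pairs in image: 6 / 6 needed
  → bijection onto A×B; projections well-typed.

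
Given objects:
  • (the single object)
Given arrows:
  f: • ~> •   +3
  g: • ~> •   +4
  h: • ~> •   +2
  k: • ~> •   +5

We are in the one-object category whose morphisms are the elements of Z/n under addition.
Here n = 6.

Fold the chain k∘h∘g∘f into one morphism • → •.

  0 +3≡3 +4≡1 +2≡3 +5≡2  (mod 6)
⟦path⟧: +2

Answer: +2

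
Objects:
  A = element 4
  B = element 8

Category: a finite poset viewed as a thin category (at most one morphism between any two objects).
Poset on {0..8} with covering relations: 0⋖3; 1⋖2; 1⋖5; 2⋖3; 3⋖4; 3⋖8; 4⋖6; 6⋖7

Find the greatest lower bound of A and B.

Answer: A∧B = 3

Derivation:
Common predecessors of 4,8: {0,1,2,3}
  0 ≤ 3
  1 ≤ 3
  2 ≤ 3
  3 ≤ 3
glb = 3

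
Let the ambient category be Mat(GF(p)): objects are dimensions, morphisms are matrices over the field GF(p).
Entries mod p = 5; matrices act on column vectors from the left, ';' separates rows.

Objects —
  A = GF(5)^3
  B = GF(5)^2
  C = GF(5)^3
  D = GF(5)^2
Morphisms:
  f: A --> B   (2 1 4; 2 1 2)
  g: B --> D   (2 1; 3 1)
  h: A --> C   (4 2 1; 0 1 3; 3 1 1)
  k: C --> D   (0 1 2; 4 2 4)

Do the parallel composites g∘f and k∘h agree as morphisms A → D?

Answer: COMMUTES

Derivation:
1) trace f;g:
  e0=[1,0,0] f-->[2,2] g-->[1,3]
  e1=[0,1,0] f-->[1,1] g-->[3,4]
  e2=[0,0,1] f-->[4,2] g-->[0,4]
  result₁ = (1 3 0; 3 4 4)
2) trace h;k:
  e0=[1,0,0] h-->[4,0,3] k-->[1,3]
  e1=[0,1,0] h-->[2,1,1] k-->[3,4]
  e2=[0,0,1] h-->[1,3,1] k-->[0,4]
  result₂ = (1 3 0; 3 4 4)
Equal? equal; square commutes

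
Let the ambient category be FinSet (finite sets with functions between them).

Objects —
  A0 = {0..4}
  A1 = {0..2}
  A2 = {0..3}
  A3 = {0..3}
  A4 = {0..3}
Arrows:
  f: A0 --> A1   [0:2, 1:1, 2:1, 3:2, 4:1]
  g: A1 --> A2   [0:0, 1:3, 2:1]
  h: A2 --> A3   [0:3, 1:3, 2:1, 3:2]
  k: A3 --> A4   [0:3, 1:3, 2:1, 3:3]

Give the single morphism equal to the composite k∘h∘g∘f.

  0 f-->2 g-->1 h-->3 k-->3
  1 f-->1 g-->3 h-->2 k-->1
  2 f-->1 g-->3 h-->2 k-->1
  3 f-->2 g-->1 h-->3 k-->3
  4 f-->1 g-->3 h-->2 k-->1
result: [0:3, 1:1, 2:1, 3:3, 4:1]

Answer: [0:3, 1:1, 2:1, 3:3, 4:1]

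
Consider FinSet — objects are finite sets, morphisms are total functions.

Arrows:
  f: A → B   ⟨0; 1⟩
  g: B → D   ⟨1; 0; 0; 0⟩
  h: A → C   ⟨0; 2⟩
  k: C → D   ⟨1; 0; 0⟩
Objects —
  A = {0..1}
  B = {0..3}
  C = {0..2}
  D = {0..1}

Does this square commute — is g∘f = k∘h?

Answer: COMMUTES

Work:
Along f;g (path 1):
  0 f→0 g→1
  1 f→1 g→0
  result₁ = ⟨1; 0⟩
Along h;k (path 2):
  0 h→0 k→1
  1 h→2 k→0
  result₂ = ⟨1; 0⟩
Equal? equal; square commutes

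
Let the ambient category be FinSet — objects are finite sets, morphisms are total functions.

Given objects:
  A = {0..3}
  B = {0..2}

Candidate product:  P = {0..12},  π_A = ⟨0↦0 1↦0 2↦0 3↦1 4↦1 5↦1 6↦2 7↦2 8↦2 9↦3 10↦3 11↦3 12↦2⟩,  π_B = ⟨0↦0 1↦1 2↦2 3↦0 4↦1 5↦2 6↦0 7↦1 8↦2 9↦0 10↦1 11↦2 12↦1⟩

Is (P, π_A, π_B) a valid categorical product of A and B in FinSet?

|A|·|B| = 4·3 = 12;  |P| = 13
  → cardinalities differ; no bijection possible.

Answer: NOT A VALID PRODUCT — |P|=13 ≠ |A|·|B|=12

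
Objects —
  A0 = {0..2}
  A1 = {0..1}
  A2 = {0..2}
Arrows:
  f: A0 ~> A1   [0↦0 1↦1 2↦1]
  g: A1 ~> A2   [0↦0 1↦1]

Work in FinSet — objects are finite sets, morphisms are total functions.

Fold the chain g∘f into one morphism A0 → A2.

  0 f~>0 g~>0
  1 f~>1 g~>1
  2 f~>1 g~>1
result: [0↦0 1↦1 2↦1]

Answer: [0↦0 1↦1 2↦1]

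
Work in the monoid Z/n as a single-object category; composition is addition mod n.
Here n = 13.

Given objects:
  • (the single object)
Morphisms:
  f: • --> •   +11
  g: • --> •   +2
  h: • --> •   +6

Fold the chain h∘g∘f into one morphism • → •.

Answer: +6

Work:
  0 +11≡11 +2≡0 +6≡6  (mod 13)
⟦path⟧: +6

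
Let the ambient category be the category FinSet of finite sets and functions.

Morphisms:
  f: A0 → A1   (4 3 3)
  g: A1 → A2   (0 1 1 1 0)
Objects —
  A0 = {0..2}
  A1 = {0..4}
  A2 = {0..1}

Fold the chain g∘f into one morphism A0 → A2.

Answer: (0 1 1)

Work:
  0 f→4 g→0
  1 f→3 g→1
  2 f→3 g→1
⟦path⟧: (0 1 1)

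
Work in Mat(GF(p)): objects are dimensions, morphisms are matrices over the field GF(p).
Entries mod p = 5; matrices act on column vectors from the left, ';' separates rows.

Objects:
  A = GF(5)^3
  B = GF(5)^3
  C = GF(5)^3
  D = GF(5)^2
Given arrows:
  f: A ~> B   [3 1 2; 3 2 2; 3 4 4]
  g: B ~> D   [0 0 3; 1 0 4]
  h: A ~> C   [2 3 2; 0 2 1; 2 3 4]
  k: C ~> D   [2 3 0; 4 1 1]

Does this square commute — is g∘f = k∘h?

Answer: COMMUTES

Derivation:
1) trace f;g:
  e0=[1,0,0] f~>[3,3,3] g~>[4,0]
  e1=[0,1,0] f~>[1,2,4] g~>[2,2]
  e2=[0,0,1] f~>[2,2,4] g~>[2,3]
  result₁ = [4 2 2; 0 2 3]
2) trace h;k:
  e0=[1,0,0] h~>[2,0,2] k~>[4,0]
  e1=[0,1,0] h~>[3,2,3] k~>[2,2]
  e2=[0,0,1] h~>[2,1,4] k~>[2,3]
  result₂ = [4 2 2; 0 2 3]
Equal? same morphism ✓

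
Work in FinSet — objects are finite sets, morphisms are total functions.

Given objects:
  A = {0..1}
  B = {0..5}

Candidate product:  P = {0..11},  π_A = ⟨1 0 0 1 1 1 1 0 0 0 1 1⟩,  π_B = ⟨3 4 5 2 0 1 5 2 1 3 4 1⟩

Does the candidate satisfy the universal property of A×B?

|A|·|B| = 2·6 = 12;  |P| = 12
Check the pairing map k ↦ (π_A(k), π_B(k)):
  0 ↦ (1,3)
  1 ↦ (0,4)
  2 ↦ (0,5)
  3 ↦ (1,2)
  4 ↦ (1,0)
  5 ↦ (1,1)
  6 ↦ (1,5)
  7 ↦ (0,2)
  8 ↦ (0,1)
  9 ↦ (0,3)
  10 ↦ (1,4)
  11 ↦ (1,1)  ✗ repeats pair of k=5
distinct pairs in image: 11 / 12 needed
  → (1,1) hit at k=5 and k=11

Answer: NOT A VALID PRODUCT — duplicate pair at indices 11,5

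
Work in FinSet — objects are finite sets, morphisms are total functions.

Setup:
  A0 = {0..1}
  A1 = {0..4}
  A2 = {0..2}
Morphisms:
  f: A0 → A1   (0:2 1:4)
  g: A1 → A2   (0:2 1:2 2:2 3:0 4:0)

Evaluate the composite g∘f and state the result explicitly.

Answer: (0:2 1:0)

Work:
  0 f→2 g→2
  1 f→4 g→0
⟦path⟧: (0:2 1:0)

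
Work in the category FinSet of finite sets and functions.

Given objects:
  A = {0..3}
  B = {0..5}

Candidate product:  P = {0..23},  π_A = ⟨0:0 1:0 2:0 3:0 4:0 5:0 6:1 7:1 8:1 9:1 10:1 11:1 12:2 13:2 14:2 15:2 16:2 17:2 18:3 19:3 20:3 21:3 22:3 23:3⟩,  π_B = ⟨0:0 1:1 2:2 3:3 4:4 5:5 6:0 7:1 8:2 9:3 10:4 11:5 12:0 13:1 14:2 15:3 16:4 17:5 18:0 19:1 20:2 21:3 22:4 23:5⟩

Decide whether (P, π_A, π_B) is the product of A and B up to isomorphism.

Answer: VALID PRODUCT

Derivation:
|A|·|B| = 4·6 = 24;  |P| = 24
Check the pairing map k ↦ (π_A(k), π_B(k)):
  0 : (0,0)
  1 : (0,1)
  2 : (0,2)
  3 : (0,3)
  4 : (0,4)
  5 : (0,5)
  6 : (1,0)
  7 : (1,1)
  8 : (1,2)
  9 : (1,3)
  10 : (1,4)
  11 : (1,5)
  12 : (2,0)
  13 : (2,1)
  14 : (2,2)
  15 : (2,3)
  16 : (2,4)
  17 : (2,5)
  18 : (3,0)
  19 : (3,1)
  20 : (3,2)
  21 : (3,3)
  22 : (3,4)
  23 : (3,5)
distinct pairs in image: 24 / 24 needed
  → bijection onto A×B; projections well-typed.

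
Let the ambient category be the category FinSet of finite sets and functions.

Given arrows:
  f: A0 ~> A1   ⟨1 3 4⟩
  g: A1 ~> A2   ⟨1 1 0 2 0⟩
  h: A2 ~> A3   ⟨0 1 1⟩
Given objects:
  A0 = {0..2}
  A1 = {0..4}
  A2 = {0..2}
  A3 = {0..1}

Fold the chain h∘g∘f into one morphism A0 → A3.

Answer: ⟨1 1 0⟩

Derivation:
  0 f~>1 g~>1 h~>1
  1 f~>3 g~>2 h~>1
  2 f~>4 g~>0 h~>0
result: ⟨1 1 0⟩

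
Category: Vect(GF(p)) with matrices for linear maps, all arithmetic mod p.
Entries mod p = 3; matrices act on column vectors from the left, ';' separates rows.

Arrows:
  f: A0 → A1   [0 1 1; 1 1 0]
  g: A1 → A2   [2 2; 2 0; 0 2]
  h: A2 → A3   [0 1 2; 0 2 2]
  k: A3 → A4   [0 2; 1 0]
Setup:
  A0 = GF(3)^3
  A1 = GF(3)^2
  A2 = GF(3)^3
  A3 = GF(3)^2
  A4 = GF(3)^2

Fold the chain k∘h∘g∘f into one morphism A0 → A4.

Answer: [2 1 2; 1 0 2]

Derivation:
  e0=[1,0,0] f→[0,1] g→[2,0,2] h→[1,1] k→[2,1]
  e1=[0,1,0] f→[1,1] g→[1,2,2] h→[0,2] k→[1,0]
  e2=[0,0,1] f→[1,0] g→[2,2,0] h→[2,1] k→[2,2]
composite: [2 1 2; 1 0 2]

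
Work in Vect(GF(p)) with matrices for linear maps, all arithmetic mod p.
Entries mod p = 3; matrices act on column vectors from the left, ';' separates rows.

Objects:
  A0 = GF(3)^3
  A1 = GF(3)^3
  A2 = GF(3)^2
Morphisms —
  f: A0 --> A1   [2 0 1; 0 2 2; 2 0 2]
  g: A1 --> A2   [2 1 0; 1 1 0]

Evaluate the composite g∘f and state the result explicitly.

Answer: [1 2 1; 2 2 0]

Trace:
  e0=(1,0,0) f-->(2,0,2) g-->(1,2)
  e1=(0,1,0) f-->(0,2,0) g-->(2,2)
  e2=(0,0,1) f-->(1,2,2) g-->(1,0)
result: [1 2 1; 2 2 0]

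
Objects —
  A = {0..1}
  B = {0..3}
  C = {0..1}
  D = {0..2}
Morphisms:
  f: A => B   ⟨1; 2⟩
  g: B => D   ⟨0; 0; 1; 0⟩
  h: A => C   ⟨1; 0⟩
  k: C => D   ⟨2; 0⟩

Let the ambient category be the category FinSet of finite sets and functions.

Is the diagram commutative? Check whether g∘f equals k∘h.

Along f;g (path 1):
  0 f=>1 g=>0
  1 f=>2 g=>1
  ⟦path⟧₁ = ⟨0; 1⟩
Along h;k (path 2):
  0 h=>1 k=>0
  1 h=>0 k=>2
  ⟦path⟧₂ = ⟨0; 2⟩
Equal? distinct morphisms ✗

Answer: DOES NOT COMMUTE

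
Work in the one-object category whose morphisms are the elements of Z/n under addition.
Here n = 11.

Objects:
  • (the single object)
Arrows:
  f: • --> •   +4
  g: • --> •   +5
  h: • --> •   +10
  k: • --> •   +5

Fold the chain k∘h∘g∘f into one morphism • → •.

Answer: +2

Derivation:
  0 +4≡4 +5≡9 +10≡8 +5≡2  (mod 11)
result: +2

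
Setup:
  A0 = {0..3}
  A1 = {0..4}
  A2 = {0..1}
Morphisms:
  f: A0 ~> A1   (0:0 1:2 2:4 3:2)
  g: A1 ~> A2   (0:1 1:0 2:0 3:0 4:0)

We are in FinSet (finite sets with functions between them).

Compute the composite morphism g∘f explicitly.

  0 f~>0 g~>1
  1 f~>2 g~>0
  2 f~>4 g~>0
  3 f~>2 g~>0
result: (0:1 1:0 2:0 3:0)

Answer: (0:1 1:0 2:0 3:0)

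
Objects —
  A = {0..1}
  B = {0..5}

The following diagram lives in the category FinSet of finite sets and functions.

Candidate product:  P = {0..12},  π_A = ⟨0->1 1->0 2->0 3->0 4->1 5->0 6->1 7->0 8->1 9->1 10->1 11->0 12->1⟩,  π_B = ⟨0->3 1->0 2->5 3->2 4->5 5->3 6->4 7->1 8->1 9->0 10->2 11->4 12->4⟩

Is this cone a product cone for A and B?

Answer: NOT A VALID PRODUCT — |P|=13 ≠ |A|·|B|=12

Trace:
|A|·|B| = 2·6 = 12;  |P| = 13
  → cardinalities differ; no bijection possible.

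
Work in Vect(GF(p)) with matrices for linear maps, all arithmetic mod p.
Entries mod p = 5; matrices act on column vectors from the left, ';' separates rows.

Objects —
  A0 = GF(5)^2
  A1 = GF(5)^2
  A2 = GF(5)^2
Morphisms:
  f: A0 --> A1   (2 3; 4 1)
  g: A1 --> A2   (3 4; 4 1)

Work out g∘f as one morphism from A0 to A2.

  e0=(1,0) f-->(2,4) g-->(2,2)
  e1=(0,1) f-->(3,1) g-->(3,3)
composite: (2 3; 2 3)

Answer: (2 3; 2 3)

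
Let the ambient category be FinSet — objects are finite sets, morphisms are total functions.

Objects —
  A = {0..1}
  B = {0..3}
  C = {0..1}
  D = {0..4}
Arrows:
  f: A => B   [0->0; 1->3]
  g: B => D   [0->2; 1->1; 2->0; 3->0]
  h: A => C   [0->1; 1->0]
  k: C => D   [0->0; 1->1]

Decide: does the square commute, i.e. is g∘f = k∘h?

Along f;g (path 1):
  0 f=>0 g=>2
  1 f=>3 g=>0
  result₁ = [0->2; 1->0]
Along h;k (path 2):
  0 h=>1 k=>1
  1 h=>0 k=>0
  result₂ = [0->1; 1->0]
Equal? differ; not commutative

Answer: DOES NOT COMMUTE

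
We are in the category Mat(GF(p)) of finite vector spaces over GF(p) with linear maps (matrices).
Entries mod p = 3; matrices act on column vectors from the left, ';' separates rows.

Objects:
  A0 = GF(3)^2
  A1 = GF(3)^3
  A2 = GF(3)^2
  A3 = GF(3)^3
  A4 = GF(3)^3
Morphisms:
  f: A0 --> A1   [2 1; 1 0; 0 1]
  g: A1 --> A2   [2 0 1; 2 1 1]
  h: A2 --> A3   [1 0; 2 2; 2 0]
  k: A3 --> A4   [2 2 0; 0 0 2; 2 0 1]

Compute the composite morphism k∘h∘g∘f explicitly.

Answer: [2 0; 1 0; 1 0]

Trace:
  e0=(1,0) f-->(2,1,0) g-->(1,2) h-->(1,0,2) k-->(2,1,1)
  e1=(0,1) f-->(1,0,1) g-->(0,0) h-->(0,0,0) k-->(0,0,0)
composite: [2 0; 1 0; 1 0]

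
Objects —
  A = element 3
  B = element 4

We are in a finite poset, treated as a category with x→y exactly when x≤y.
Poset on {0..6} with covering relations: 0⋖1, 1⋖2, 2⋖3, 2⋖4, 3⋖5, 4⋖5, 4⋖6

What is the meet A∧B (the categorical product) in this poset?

Lower bounds of A=3 and B=4: {0,1,2}
  0 ⊑ 2
  1 ⊑ 2
  2 ⊑ 2
glb = 2

Answer: A∧B = 2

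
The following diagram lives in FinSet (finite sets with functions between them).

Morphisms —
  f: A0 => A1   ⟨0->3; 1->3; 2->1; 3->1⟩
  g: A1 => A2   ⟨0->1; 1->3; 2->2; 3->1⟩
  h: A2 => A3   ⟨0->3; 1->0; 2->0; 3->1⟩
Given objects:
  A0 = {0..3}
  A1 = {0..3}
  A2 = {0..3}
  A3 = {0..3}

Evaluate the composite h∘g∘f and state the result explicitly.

Answer: ⟨0->0; 1->0; 2->1; 3->1⟩

Work:
  0 f=>3 g=>1 h=>0
  1 f=>3 g=>1 h=>0
  2 f=>1 g=>3 h=>1
  3 f=>1 g=>3 h=>1
⟦path⟧: ⟨0->0; 1->0; 2->1; 3->1⟩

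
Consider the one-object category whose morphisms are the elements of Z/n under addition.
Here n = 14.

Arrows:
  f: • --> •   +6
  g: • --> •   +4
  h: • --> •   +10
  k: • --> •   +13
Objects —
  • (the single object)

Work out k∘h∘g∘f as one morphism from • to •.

  0 +6≡6 +4≡10 +10≡6 +13≡5  (mod 14)
result: +5

Answer: +5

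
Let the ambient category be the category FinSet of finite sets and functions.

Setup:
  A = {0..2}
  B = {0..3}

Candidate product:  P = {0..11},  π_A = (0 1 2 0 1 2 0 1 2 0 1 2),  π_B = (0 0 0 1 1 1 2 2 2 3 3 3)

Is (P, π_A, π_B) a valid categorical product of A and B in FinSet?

|A|·|B| = 3·4 = 12;  |P| = 12
Check the pairing map k ↦ (π_A(k), π_B(k)):
  0 : (0,0)
  1 : (1,0)
  2 : (2,0)
  3 : (0,1)
  4 : (1,1)
  5 : (2,1)
  6 : (0,2)
  7 : (1,2)
  8 : (2,2)
  9 : (0,3)
  10 : (1,3)
  11 : (2,3)
distinct pairs in image: 12 / 12 needed
  → bijection onto A×B; projections well-typed.

Answer: VALID PRODUCT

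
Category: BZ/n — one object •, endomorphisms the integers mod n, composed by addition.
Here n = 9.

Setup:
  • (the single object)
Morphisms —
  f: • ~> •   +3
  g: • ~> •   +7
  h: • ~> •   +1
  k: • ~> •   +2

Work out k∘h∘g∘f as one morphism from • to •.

Answer: +4

Derivation:
  0 +3≡3 +7≡1 +1≡2 +2≡4  (mod 9)
⟦path⟧: +4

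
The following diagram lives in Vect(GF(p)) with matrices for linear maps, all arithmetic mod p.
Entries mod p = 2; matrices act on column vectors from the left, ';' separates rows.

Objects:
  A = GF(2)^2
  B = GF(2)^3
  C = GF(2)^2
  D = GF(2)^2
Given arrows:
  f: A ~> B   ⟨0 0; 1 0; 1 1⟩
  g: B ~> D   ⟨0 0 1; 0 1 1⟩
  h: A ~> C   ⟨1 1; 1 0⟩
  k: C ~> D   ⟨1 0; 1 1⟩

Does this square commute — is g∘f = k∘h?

Path 1 = f;g:
  e0=(1,0) f~>(0,1,1) g~>(1,0)
  e1=(0,1) f~>(0,0,1) g~>(1,1)
  composite₁ = ⟨1 1; 0 1⟩
Path 2 = h;k:
  e0=(1,0) h~>(1,1) k~>(1,0)
  e1=(0,1) h~>(1,0) k~>(1,1)
  composite₂ = ⟨1 1; 0 1⟩
Equal? YES — commutes

Answer: COMMUTES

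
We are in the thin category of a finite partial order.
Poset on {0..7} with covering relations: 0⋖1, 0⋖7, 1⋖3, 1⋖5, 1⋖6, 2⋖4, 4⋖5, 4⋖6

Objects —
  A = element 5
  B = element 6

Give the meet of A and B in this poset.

Answer: NO MEET EXISTS

Work:
Common predecessors of 5,6: {0,1,2,4}
  maximal lower bounds 1 and 4 are incomparable: neither 1⊑4 nor 4⊑1
→ no greatest lower bound exists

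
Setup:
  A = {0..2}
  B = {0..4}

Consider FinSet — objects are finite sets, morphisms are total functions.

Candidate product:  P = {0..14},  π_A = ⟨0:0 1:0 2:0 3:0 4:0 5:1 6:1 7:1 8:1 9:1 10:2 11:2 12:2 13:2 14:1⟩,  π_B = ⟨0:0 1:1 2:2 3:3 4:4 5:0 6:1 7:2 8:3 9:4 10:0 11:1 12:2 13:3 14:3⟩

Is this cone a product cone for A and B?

|A|·|B| = 3·5 = 15;  |P| = 15
Check the pairing map k ↦ (π_A(k), π_B(k)):
  0 : (0,0)
  1 : (0,1)
  2 : (0,2)
  3 : (0,3)
  4 : (0,4)
  5 : (1,0)
  6 : (1,1)
  7 : (1,2)
  8 : (1,3)
  9 : (1,4)
  10 : (2,0)
  11 : (2,1)
  12 : (2,2)
  13 : (2,3)
  14 : (1,3)  ✗ repeats pair of k=8
distinct pairs in image: 14 / 15 needed
  → (1,3) hit at k=8 and k=14

Answer: NOT A VALID PRODUCT — duplicate pair at indices 8,14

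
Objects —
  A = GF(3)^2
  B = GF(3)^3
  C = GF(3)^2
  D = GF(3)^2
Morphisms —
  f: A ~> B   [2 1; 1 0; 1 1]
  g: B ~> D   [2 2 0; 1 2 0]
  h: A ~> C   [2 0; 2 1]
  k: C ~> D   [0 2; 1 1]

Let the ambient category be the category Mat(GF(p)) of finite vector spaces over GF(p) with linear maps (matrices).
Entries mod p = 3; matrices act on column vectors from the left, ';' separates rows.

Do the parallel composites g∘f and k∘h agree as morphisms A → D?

Path 1 = f;g:
  e0=[1,0] f~>[2,1,1] g~>[0,1]
  e1=[0,1] f~>[1,0,1] g~>[2,1]
  ⟦path⟧₁ = [0 2; 1 1]
Path 2 = h;k:
  e0=[1,0] h~>[2,2] k~>[1,1]
  e1=[0,1] h~>[0,1] k~>[2,1]
  ⟦path⟧₂ = [1 2; 1 1]
Equal? differ; not commutative

Answer: DOES NOT COMMUTE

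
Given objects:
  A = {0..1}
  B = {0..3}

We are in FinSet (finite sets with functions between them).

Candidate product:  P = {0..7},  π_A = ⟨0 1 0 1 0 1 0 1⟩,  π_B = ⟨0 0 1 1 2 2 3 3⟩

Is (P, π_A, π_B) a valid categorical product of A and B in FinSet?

Answer: VALID PRODUCT

Trace:
|A|·|B| = 2·4 = 8;  |P| = 8
Check the pairing map k ↦ (π_A(k), π_B(k)):
  0 ↦ (0,0)
  1 ↦ (1,0)
  2 ↦ (0,1)
  3 ↦ (1,1)
  4 ↦ (0,2)
  5 ↦ (1,2)
  6 ↦ (0,3)
  7 ↦ (1,3)
distinct pairs in image: 8 / 8 needed
  → bijection onto A×B; projections well-typed.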